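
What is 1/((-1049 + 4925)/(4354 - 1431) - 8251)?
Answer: -2923/24113797 ≈ -0.00012122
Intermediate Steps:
1/((-1049 + 4925)/(4354 - 1431) - 8251) = 1/(3876/2923 - 8251) = 1/(-24113797/2923) = -2923/24113797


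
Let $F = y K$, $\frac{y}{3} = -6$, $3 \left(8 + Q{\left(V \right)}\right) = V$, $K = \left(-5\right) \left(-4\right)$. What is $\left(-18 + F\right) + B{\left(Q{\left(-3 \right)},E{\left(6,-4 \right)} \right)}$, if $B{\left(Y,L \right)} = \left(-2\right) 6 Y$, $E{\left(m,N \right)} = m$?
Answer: $-270$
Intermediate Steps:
$K = 20$
$Q{\left(V \right)} = -8 + \frac{V}{3}$
$y = -18$ ($y = 3 \left(-6\right) = -18$)
$B{\left(Y,L \right)} = - 12 Y$
$F = -360$ ($F = \left(-18\right) 20 = -360$)
$\left(-18 + F\right) + B{\left(Q{\left(-3 \right)},E{\left(6,-4 \right)} \right)} = \left(-18 - 360\right) - 12 \left(-8 + \frac{1}{3} \left(-3\right)\right) = -378 - 12 \left(-8 - 1\right) = -378 - -108 = -378 + 108 = -270$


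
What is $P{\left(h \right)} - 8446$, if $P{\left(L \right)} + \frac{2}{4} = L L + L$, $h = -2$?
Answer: $- \frac{16889}{2} \approx -8444.5$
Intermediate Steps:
$P{\left(L \right)} = - \frac{1}{2} + L + L^{2}$ ($P{\left(L \right)} = - \frac{1}{2} + \left(L L + L\right) = - \frac{1}{2} + \left(L^{2} + L\right) = - \frac{1}{2} + \left(L + L^{2}\right) = - \frac{1}{2} + L + L^{2}$)
$P{\left(h \right)} - 8446 = \left(- \frac{1}{2} - 2 + \left(-2\right)^{2}\right) - 8446 = \left(- \frac{1}{2} - 2 + 4\right) - 8446 = \frac{3}{2} - 8446 = - \frac{16889}{2}$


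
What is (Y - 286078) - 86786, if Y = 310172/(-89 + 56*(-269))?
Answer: -5650318364/15153 ≈ -3.7288e+5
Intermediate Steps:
Y = -310172/15153 (Y = 310172/(-89 - 15064) = 310172/(-15153) = 310172*(-1/15153) = -310172/15153 ≈ -20.469)
(Y - 286078) - 86786 = (-310172/15153 - 286078) - 86786 = -4335250106/15153 - 86786 = -5650318364/15153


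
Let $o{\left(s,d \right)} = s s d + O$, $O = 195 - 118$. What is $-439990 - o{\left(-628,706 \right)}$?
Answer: $-278875171$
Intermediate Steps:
$O = 77$ ($O = 195 - 118 = 77$)
$o{\left(s,d \right)} = 77 + d s^{2}$ ($o{\left(s,d \right)} = s s d + 77 = s^{2} d + 77 = d s^{2} + 77 = 77 + d s^{2}$)
$-439990 - o{\left(-628,706 \right)} = -439990 - \left(77 + 706 \left(-628\right)^{2}\right) = -439990 - \left(77 + 706 \cdot 394384\right) = -439990 - \left(77 + 278435104\right) = -439990 - 278435181 = -278875171$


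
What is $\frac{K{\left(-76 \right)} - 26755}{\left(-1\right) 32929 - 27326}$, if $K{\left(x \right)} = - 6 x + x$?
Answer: $\frac{5275}{12051} \approx 0.43772$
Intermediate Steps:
$K{\left(x \right)} = - 5 x$
$\frac{K{\left(-76 \right)} - 26755}{\left(-1\right) 32929 - 27326} = \frac{\left(-5\right) \left(-76\right) - 26755}{\left(-1\right) 32929 - 27326} = \frac{380 - 26755}{-32929 - 27326} = - \frac{26375}{-60255} = \left(-26375\right) \left(- \frac{1}{60255}\right) = \frac{5275}{12051}$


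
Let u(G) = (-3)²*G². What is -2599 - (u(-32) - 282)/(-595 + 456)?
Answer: -352327/139 ≈ -2534.7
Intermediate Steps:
u(G) = 9*G²
-2599 - (u(-32) - 282)/(-595 + 456) = -2599 - (9*(-32)² - 282)/(-595 + 456) = -2599 - (9*1024 - 282)/(-139) = -2599 - (9216 - 282)*(-1)/139 = -2599 - 8934*(-1)/139 = -2599 - 1*(-8934/139) = -2599 + 8934/139 = -352327/139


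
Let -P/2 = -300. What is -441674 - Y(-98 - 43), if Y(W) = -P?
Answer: -441074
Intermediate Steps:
P = 600 (P = -2*(-300) = 600)
Y(W) = -600 (Y(W) = -1*600 = -600)
-441674 - Y(-98 - 43) = -441674 - 1*(-600) = -441674 + 600 = -441074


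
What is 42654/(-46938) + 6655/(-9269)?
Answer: -117955386/72511387 ≈ -1.6267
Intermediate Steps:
42654/(-46938) + 6655/(-9269) = 42654*(-1/46938) + 6655*(-1/9269) = -7109/7823 - 6655/9269 = -117955386/72511387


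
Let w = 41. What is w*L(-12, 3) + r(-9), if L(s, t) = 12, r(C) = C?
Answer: 483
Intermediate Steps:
w*L(-12, 3) + r(-9) = 41*12 - 9 = 492 - 9 = 483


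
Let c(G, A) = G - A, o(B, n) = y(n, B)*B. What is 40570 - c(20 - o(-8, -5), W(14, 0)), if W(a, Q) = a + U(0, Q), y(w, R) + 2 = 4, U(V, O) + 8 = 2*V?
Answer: 40540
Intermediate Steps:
U(V, O) = -8 + 2*V
y(w, R) = 2 (y(w, R) = -2 + 4 = 2)
o(B, n) = 2*B
W(a, Q) = -8 + a (W(a, Q) = a + (-8 + 2*0) = a + (-8 + 0) = a - 8 = -8 + a)
40570 - c(20 - o(-8, -5), W(14, 0)) = 40570 - ((20 - 2*(-8)) - (-8 + 14)) = 40570 - ((20 - 1*(-16)) - 1*6) = 40570 - ((20 + 16) - 6) = 40570 - (36 - 6) = 40570 - 1*30 = 40570 - 30 = 40540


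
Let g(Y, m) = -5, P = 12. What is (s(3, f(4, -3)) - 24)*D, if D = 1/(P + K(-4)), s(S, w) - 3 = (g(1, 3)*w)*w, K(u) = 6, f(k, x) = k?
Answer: -101/18 ≈ -5.6111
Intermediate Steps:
s(S, w) = 3 - 5*w² (s(S, w) = 3 + (-5*w)*w = 3 - 5*w²)
D = 1/18 (D = 1/(12 + 6) = 1/18 ≈ 0.055556)
(s(3, f(4, -3)) - 24)*D = ((3 - 5*4²) - 24)*(1/18) = ((3 - 5*16) - 24)*(1/18) = ((3 - 80) - 24)*(1/18) = (-77 - 24)*(1/18) = -101*1/18 = -101/18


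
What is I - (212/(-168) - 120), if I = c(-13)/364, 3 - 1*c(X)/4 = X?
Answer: 66305/546 ≈ 121.44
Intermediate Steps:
c(X) = 12 - 4*X
I = 16/91 (I = (12 - 4*(-13))/364 = (12 + 52)*(1/364) = 64*(1/364) = 16/91 ≈ 0.17582)
I - (212/(-168) - 120) = 16/91 - (212/(-168) - 120) = 16/91 - (212*(-1/168) - 120) = 16/91 - (-53/42 - 120) = 16/91 - 1*(-5093/42) = 16/91 + 5093/42 = 66305/546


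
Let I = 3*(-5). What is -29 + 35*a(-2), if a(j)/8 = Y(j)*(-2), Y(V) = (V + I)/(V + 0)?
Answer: -4789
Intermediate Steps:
I = -15
Y(V) = (-15 + V)/V (Y(V) = (V - 15)/(V + 0) = (-15 + V)/V)
a(j) = -16*(-15 + j)/j (a(j) = 8*(((-15 + j)/j)*(-2)) = 8*(-2*(-15 + j)/j) = -16*(-15 + j)/j)
-29 + 35*a(-2) = -29 + 35*(-16 + 240/(-2)) = -29 + 35*(-16 + 240*(-½)) = -29 + 35*(-16 - 120) = -29 + 35*(-136) = -29 - 4760 = -4789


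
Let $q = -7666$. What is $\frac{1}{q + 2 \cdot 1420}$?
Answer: $- \frac{1}{4826} \approx -0.00020721$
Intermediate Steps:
$\frac{1}{q + 2 \cdot 1420} = \frac{1}{-7666 + 2 \cdot 1420} = \frac{1}{-7666 + 2840} = \frac{1}{-4826} = - \frac{1}{4826}$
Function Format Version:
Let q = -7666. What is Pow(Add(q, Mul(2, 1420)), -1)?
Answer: Rational(-1, 4826) ≈ -0.00020721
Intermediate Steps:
Pow(Add(q, Mul(2, 1420)), -1) = Pow(Add(-7666, Mul(2, 1420)), -1) = Pow(Add(-7666, 2840), -1) = Pow(-4826, -1) = Rational(-1, 4826)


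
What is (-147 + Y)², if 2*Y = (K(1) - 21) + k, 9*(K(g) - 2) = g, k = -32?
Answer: 2408704/81 ≈ 29737.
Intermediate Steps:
K(g) = 2 + g/9
Y = -229/9 (Y = (((2 + (⅑)*1) - 21) - 32)/2 = (((2 + ⅑) - 21) - 32)/2 = ((19/9 - 21) - 32)/2 = (-170/9 - 32)/2 = (½)*(-458/9) = -229/9 ≈ -25.444)
(-147 + Y)² = (-147 - 229/9)² = (-1552/9)² = 2408704/81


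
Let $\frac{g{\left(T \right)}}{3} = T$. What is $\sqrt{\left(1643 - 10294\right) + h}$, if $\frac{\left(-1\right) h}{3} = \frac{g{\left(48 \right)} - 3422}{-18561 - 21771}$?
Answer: $\frac{i \sqrt{390908909242}}{6722} \approx 93.012 i$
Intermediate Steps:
$g{\left(T \right)} = 3 T$
$h = - \frac{1639}{6722}$ ($h = - 3 \frac{3 \cdot 48 - 3422}{-18561 - 21771} = - 3 \frac{144 - 3422}{-40332} = - 3 \left(\left(-3278\right) \left(- \frac{1}{40332}\right)\right) = \left(-3\right) \frac{1639}{20166} = - \frac{1639}{6722} \approx -0.24383$)
$\sqrt{\left(1643 - 10294\right) + h} = \sqrt{\left(1643 - 10294\right) - \frac{1639}{6722}} = \sqrt{-8651 - \frac{1639}{6722}} = \sqrt{- \frac{58153661}{6722}} = \frac{i \sqrt{390908909242}}{6722}$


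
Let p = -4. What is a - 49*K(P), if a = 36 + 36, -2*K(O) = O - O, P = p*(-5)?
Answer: 72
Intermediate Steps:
P = 20 (P = -4*(-5) = 20)
K(O) = 0 (K(O) = -(O - O)/2 = -½*0 = 0)
a = 72
a - 49*K(P) = 72 - 49*0 = 72 + 0 = 72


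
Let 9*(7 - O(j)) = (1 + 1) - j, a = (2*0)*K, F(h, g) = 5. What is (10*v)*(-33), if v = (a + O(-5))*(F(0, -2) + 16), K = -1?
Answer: -43120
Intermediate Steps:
a = 0 (a = (2*0)*(-1) = 0*(-1) = 0)
O(j) = 61/9 + j/9 (O(j) = 7 - ((1 + 1) - j)/9 = 7 - (2 - j)/9 = 7 + (-2/9 + j/9) = 61/9 + j/9)
v = 392/3 (v = (0 + (61/9 + (⅑)*(-5)))*(5 + 16) = (0 + (61/9 - 5/9))*21 = (0 + 56/9)*21 = (56/9)*21 = 392/3 ≈ 130.67)
(10*v)*(-33) = (10*(392/3))*(-33) = (3920/3)*(-33) = -43120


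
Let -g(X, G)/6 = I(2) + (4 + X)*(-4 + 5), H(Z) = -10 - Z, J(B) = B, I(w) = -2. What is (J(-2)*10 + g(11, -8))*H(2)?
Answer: 1176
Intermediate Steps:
g(X, G) = -12 - 6*X (g(X, G) = -6*(-2 + (4 + X)*(-4 + 5)) = -6*(-2 + (4 + X)*1) = -6*(-2 + (4 + X)) = -6*(2 + X) = -12 - 6*X)
(J(-2)*10 + g(11, -8))*H(2) = (-2*10 + (-12 - 6*11))*(-10 - 1*2) = (-20 + (-12 - 66))*(-10 - 2) = (-20 - 78)*(-12) = -98*(-12) = 1176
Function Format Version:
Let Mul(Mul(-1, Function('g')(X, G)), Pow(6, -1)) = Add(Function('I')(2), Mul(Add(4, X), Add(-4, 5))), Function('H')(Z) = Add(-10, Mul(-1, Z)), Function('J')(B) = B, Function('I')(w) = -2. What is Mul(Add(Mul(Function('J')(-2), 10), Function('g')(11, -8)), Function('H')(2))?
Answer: 1176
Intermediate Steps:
Function('g')(X, G) = Add(-12, Mul(-6, X)) (Function('g')(X, G) = Mul(-6, Add(-2, Mul(Add(4, X), Add(-4, 5)))) = Mul(-6, Add(-2, Mul(Add(4, X), 1))) = Mul(-6, Add(-2, Add(4, X))) = Mul(-6, Add(2, X)) = Add(-12, Mul(-6, X)))
Mul(Add(Mul(Function('J')(-2), 10), Function('g')(11, -8)), Function('H')(2)) = Mul(Add(Mul(-2, 10), Add(-12, Mul(-6, 11))), Add(-10, Mul(-1, 2))) = Mul(Add(-20, Add(-12, -66)), Add(-10, -2)) = Mul(Add(-20, -78), -12) = Mul(-98, -12) = 1176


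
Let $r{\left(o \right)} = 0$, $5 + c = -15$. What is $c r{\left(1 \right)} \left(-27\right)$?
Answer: $0$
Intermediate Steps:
$c = -20$ ($c = -5 - 15 = -20$)
$c r{\left(1 \right)} \left(-27\right) = \left(-20\right) 0 \left(-27\right) = 0 \left(-27\right) = 0$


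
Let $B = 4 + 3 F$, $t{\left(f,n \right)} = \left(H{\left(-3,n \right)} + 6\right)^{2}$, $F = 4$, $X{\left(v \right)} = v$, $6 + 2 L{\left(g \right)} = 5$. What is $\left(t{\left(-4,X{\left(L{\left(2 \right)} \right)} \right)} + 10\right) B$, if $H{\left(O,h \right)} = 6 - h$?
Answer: $2660$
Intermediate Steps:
$L{\left(g \right)} = - \frac{1}{2}$ ($L{\left(g \right)} = -3 + \frac{1}{2} \cdot 5 = -3 + \frac{5}{2} = - \frac{1}{2}$)
$t{\left(f,n \right)} = \left(12 - n\right)^{2}$ ($t{\left(f,n \right)} = \left(\left(6 - n\right) + 6\right)^{2} = \left(12 - n\right)^{2}$)
$B = 16$ ($B = 4 + 3 \cdot 4 = 4 + 12 = 16$)
$\left(t{\left(-4,X{\left(L{\left(2 \right)} \right)} \right)} + 10\right) B = \left(\left(-12 - \frac{1}{2}\right)^{2} + 10\right) 16 = \left(\left(- \frac{25}{2}\right)^{2} + 10\right) 16 = \left(\frac{625}{4} + 10\right) 16 = \frac{665}{4} \cdot 16 = 2660$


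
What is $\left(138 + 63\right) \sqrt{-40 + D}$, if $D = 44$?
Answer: $402$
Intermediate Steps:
$\left(138 + 63\right) \sqrt{-40 + D} = \left(138 + 63\right) \sqrt{-40 + 44} = 201 \sqrt{4} = 201 \cdot 2 = 402$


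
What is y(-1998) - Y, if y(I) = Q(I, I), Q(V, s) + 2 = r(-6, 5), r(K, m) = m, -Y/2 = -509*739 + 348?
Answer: -751603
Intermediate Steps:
Y = 751606 (Y = -2*(-509*739 + 348) = -2*(-376151 + 348) = -2*(-375803) = 751606)
Q(V, s) = 3 (Q(V, s) = -2 + 5 = 3)
y(I) = 3
y(-1998) - Y = 3 - 1*751606 = 3 - 751606 = -751603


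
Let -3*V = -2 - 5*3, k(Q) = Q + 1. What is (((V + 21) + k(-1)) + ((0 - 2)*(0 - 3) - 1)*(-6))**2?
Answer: 100/9 ≈ 11.111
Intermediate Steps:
k(Q) = 1 + Q
V = 17/3 (V = -(-2 - 5*3)/3 = -(-2 - 15)/3 = -1/3*(-17) = 17/3 ≈ 5.6667)
(((V + 21) + k(-1)) + ((0 - 2)*(0 - 3) - 1)*(-6))**2 = (((17/3 + 21) + (1 - 1)) + ((0 - 2)*(0 - 3) - 1)*(-6))**2 = ((80/3 + 0) + (-2*(-3) - 1)*(-6))**2 = (80/3 + (6 - 1)*(-6))**2 = (80/3 + 5*(-6))**2 = (80/3 - 30)**2 = (-10/3)**2 = 100/9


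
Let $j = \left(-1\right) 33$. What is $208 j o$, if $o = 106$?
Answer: $-727584$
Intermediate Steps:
$j = -33$
$208 j o = 208 \left(-33\right) 106 = \left(-6864\right) 106 = -727584$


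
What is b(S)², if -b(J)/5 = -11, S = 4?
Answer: 3025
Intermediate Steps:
b(J) = 55 (b(J) = -5*(-11) = 55)
b(S)² = 55² = 3025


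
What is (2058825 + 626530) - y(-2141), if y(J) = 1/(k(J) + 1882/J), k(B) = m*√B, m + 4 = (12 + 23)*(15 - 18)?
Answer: 313115608918381856237/116601197576625 - 499643029*I*√2141/116601197576625 ≈ 2.6854e+6 - 0.00019827*I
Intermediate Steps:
m = -109 (m = -4 + (12 + 23)*(15 - 18) = -4 + 35*(-3) = -4 - 105 = -109)
k(B) = -109*√B
y(J) = 1/(-109*√J + 1882/J)
(2058825 + 626530) - y(-2141) = (2058825 + 626530) - (-2141)/(1882 - (-233369)*I*√2141) = 2685355 - (-2141)/(1882 - (-233369)*I*√2141) = 2685355 - (-2141)/(1882 + 233369*I*√2141) = 2685355 + 2141/(1882 + 233369*I*√2141)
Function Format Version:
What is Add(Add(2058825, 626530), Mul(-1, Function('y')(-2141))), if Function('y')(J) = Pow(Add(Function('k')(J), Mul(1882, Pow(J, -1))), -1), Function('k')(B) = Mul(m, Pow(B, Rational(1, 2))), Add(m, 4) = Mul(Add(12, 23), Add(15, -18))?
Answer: Add(Rational(313115608918381856237, 116601197576625), Mul(Rational(-499643029, 116601197576625), I, Pow(2141, Rational(1, 2)))) ≈ Add(2.6854e+6, Mul(-0.00019827, I))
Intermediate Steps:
m = -109 (m = Add(-4, Mul(Add(12, 23), Add(15, -18))) = Add(-4, Mul(35, -3)) = Add(-4, -105) = -109)
Function('k')(B) = Mul(-109, Pow(B, Rational(1, 2)))
Function('y')(J) = Pow(Add(Mul(-109, Pow(J, Rational(1, 2))), Mul(1882, Pow(J, -1))), -1)
Add(Add(2058825, 626530), Mul(-1, Function('y')(-2141))) = Add(Add(2058825, 626530), Mul(-1, Mul(-2141, Pow(Add(1882, Mul(-109, Pow(-2141, Rational(3, 2)))), -1)))) = Add(2685355, Mul(-1, Mul(-2141, Pow(Add(1882, Mul(-109, Mul(-2141, I, Pow(2141, Rational(1, 2))))), -1)))) = Add(2685355, Mul(-1, Mul(-2141, Pow(Add(1882, Mul(233369, I, Pow(2141, Rational(1, 2)))), -1)))) = Add(2685355, Mul(2141, Pow(Add(1882, Mul(233369, I, Pow(2141, Rational(1, 2)))), -1)))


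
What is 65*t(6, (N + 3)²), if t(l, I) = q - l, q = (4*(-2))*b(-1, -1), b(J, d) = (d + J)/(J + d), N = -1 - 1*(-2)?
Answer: -910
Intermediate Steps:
N = 1 (N = -1 + 2 = 1)
b(J, d) = 1 (b(J, d) = (J + d)/(J + d) = 1)
q = -8 (q = (4*(-2))*1 = -8*1 = -8)
t(l, I) = -8 - l
65*t(6, (N + 3)²) = 65*(-8 - 1*6) = 65*(-8 - 6) = 65*(-14) = -910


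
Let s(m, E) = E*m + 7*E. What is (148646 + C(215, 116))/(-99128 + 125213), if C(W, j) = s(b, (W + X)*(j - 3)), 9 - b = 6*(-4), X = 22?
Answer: 1219886/26085 ≈ 46.766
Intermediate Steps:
b = 33 (b = 9 - 6*(-4) = 9 - 1*(-24) = 9 + 24 = 33)
s(m, E) = 7*E + E*m
C(W, j) = 40*(-3 + j)*(22 + W) (C(W, j) = ((W + 22)*(j - 3))*(7 + 33) = ((22 + W)*(-3 + j))*40 = ((-3 + j)*(22 + W))*40 = 40*(-3 + j)*(22 + W))
(148646 + C(215, 116))/(-99128 + 125213) = (148646 + (-2640 - 120*215 + 880*116 + 40*215*116))/(-99128 + 125213) = (148646 + (-2640 - 25800 + 102080 + 997600))/26085 = (148646 + 1071240)*(1/26085) = 1219886*(1/26085) = 1219886/26085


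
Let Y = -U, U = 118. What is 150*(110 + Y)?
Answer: -1200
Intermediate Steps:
Y = -118 (Y = -1*118 = -118)
150*(110 + Y) = 150*(110 - 118) = 150*(-8) = -1200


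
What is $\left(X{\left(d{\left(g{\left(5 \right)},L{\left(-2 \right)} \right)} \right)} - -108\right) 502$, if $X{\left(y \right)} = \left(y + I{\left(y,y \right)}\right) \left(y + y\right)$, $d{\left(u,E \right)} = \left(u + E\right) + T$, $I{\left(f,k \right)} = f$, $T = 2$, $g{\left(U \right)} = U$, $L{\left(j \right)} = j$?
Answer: $104416$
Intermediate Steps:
$d{\left(u,E \right)} = 2 + E + u$ ($d{\left(u,E \right)} = \left(u + E\right) + 2 = \left(E + u\right) + 2 = 2 + E + u$)
$X{\left(y \right)} = 4 y^{2}$ ($X{\left(y \right)} = \left(y + y\right) \left(y + y\right) = 2 y 2 y = 4 y^{2}$)
$\left(X{\left(d{\left(g{\left(5 \right)},L{\left(-2 \right)} \right)} \right)} - -108\right) 502 = \left(4 \left(2 - 2 + 5\right)^{2} - -108\right) 502 = \left(4 \cdot 5^{2} + 108\right) 502 = \left(4 \cdot 25 + 108\right) 502 = \left(100 + 108\right) 502 = 208 \cdot 502 = 104416$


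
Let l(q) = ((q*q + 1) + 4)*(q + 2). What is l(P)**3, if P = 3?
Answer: 343000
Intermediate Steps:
l(q) = (2 + q)*(5 + q**2) (l(q) = ((q**2 + 1) + 4)*(2 + q) = ((1 + q**2) + 4)*(2 + q) = (5 + q**2)*(2 + q) = (2 + q)*(5 + q**2))
l(P)**3 = (10 + 3**3 + 2*3**2 + 5*3)**3 = (10 + 27 + 2*9 + 15)**3 = (10 + 27 + 18 + 15)**3 = 70**3 = 343000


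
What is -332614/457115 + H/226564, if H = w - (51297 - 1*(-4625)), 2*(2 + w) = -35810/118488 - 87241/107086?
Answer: -91467376889908278937/93863210792109676320 ≈ -0.97447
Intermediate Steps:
w = -2318763755/906314712 (w = -2 + (-35810/118488 - 87241/107086)/2 = -2 + (-35810*1/118488 - 87241*1/107086)/2 = -2 + (-17905/59244 - 12463/15298)/2 = -2 + (1/2)*(-506134331/453157356) = -2 - 506134331/906314712 = -2318763755/906314712 ≈ -2.5585)
H = -50685250088219/906314712 (H = -2318763755/906314712 - (51297 - 1*(-4625)) = -2318763755/906314712 - (51297 + 4625) = -2318763755/906314712 - 1*55922 = -2318763755/906314712 - 55922 = -50685250088219/906314712 ≈ -55925.)
-332614/457115 + H/226564 = -332614/457115 - 50685250088219/906314712/226564 = -332614*1/457115 - 50685250088219/906314712*1/226564 = -332614/457115 - 50685250088219/205338286409568 = -91467376889908278937/93863210792109676320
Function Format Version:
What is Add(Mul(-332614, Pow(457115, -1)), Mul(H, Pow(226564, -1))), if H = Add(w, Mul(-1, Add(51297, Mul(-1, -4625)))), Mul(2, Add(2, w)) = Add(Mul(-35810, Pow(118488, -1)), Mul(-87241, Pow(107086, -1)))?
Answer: Rational(-91467376889908278937, 93863210792109676320) ≈ -0.97447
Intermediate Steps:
w = Rational(-2318763755, 906314712) (w = Add(-2, Mul(Rational(1, 2), Add(Mul(-35810, Pow(118488, -1)), Mul(-87241, Pow(107086, -1))))) = Add(-2, Mul(Rational(1, 2), Add(Mul(-35810, Rational(1, 118488)), Mul(-87241, Rational(1, 107086))))) = Add(-2, Mul(Rational(1, 2), Add(Rational(-17905, 59244), Rational(-12463, 15298)))) = Add(-2, Mul(Rational(1, 2), Rational(-506134331, 453157356))) = Add(-2, Rational(-506134331, 906314712)) = Rational(-2318763755, 906314712) ≈ -2.5585)
H = Rational(-50685250088219, 906314712) (H = Add(Rational(-2318763755, 906314712), Mul(-1, Add(51297, Mul(-1, -4625)))) = Add(Rational(-2318763755, 906314712), Mul(-1, Add(51297, 4625))) = Add(Rational(-2318763755, 906314712), Mul(-1, 55922)) = Add(Rational(-2318763755, 906314712), -55922) = Rational(-50685250088219, 906314712) ≈ -55925.)
Add(Mul(-332614, Pow(457115, -1)), Mul(H, Pow(226564, -1))) = Add(Mul(-332614, Pow(457115, -1)), Mul(Rational(-50685250088219, 906314712), Pow(226564, -1))) = Add(Mul(-332614, Rational(1, 457115)), Mul(Rational(-50685250088219, 906314712), Rational(1, 226564))) = Add(Rational(-332614, 457115), Rational(-50685250088219, 205338286409568)) = Rational(-91467376889908278937, 93863210792109676320)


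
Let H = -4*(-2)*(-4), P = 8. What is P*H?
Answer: -256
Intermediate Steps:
H = -32 (H = 8*(-4) = -32)
P*H = 8*(-32) = -256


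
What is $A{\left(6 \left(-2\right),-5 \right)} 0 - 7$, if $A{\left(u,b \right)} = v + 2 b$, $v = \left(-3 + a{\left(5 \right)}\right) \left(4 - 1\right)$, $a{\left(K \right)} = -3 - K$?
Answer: $-7$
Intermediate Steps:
$v = -33$ ($v = \left(-3 - 8\right) \left(4 - 1\right) = \left(-3 - 8\right) 3 = \left(-11\right) 3 = -33$)
$A{\left(u,b \right)} = -33 + 2 b$
$A{\left(6 \left(-2\right),-5 \right)} 0 - 7 = \left(-33 + 2 \left(-5\right)\right) 0 - 7 = \left(-33 - 10\right) 0 - 7 = \left(-43\right) 0 - 7 = 0 - 7 = -7$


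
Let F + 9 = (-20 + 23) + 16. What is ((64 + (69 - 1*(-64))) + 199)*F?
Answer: 3960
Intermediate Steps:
F = 10 (F = -9 + ((-20 + 23) + 16) = -9 + (3 + 16) = -9 + 19 = 10)
((64 + (69 - 1*(-64))) + 199)*F = ((64 + (69 - 1*(-64))) + 199)*10 = ((64 + (69 + 64)) + 199)*10 = ((64 + 133) + 199)*10 = (197 + 199)*10 = 396*10 = 3960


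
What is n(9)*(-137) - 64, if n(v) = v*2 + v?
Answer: -3763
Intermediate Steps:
n(v) = 3*v (n(v) = 2*v + v = 3*v)
n(9)*(-137) - 64 = (3*9)*(-137) - 64 = 27*(-137) - 64 = -3699 - 64 = -3763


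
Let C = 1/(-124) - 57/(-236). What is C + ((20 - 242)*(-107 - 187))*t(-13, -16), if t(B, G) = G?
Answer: -1910002325/1829 ≈ -1.0443e+6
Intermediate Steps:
C = 427/1829 (C = 1*(-1/124) - 57*(-1/236) = -1/124 + 57/236 = 427/1829 ≈ 0.23346)
C + ((20 - 242)*(-107 - 187))*t(-13, -16) = 427/1829 + ((20 - 242)*(-107 - 187))*(-16) = 427/1829 - 222*(-294)*(-16) = 427/1829 + 65268*(-16) = 427/1829 - 1044288 = -1910002325/1829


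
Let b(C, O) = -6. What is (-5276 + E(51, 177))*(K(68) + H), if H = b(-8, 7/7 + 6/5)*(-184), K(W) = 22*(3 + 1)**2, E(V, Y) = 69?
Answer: -7581392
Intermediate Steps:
K(W) = 352 (K(W) = 22*4**2 = 22*16 = 352)
H = 1104 (H = -6*(-184) = 1104)
(-5276 + E(51, 177))*(K(68) + H) = (-5276 + 69)*(352 + 1104) = -5207*1456 = -7581392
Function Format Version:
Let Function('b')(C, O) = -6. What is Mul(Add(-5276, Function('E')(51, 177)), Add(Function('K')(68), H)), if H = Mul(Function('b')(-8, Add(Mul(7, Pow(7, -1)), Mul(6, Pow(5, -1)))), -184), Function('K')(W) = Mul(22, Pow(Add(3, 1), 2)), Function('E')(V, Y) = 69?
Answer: -7581392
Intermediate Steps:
Function('K')(W) = 352 (Function('K')(W) = Mul(22, Pow(4, 2)) = Mul(22, 16) = 352)
H = 1104 (H = Mul(-6, -184) = 1104)
Mul(Add(-5276, Function('E')(51, 177)), Add(Function('K')(68), H)) = Mul(Add(-5276, 69), Add(352, 1104)) = Mul(-5207, 1456) = -7581392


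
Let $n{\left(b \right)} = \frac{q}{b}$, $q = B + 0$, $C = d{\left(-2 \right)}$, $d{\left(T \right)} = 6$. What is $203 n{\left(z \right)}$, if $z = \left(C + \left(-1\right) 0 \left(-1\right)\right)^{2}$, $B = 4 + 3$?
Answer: $\frac{1421}{36} \approx 39.472$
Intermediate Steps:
$C = 6$
$B = 7$
$q = 7$ ($q = 7 + 0 = 7$)
$z = 36$ ($z = \left(6 + \left(-1\right) 0 \left(-1\right)\right)^{2} = \left(6 + 0 \left(-1\right)\right)^{2} = \left(6 + 0\right)^{2} = 6^{2} = 36$)
$n{\left(b \right)} = \frac{7}{b}$
$203 n{\left(z \right)} = 203 \cdot \frac{7}{36} = \frac{1421}{36}$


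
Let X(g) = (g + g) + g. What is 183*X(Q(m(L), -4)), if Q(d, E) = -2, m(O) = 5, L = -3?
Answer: -1098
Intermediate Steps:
X(g) = 3*g (X(g) = 2*g + g = 3*g)
183*X(Q(m(L), -4)) = 183*(3*(-2)) = 183*(-6) = -1098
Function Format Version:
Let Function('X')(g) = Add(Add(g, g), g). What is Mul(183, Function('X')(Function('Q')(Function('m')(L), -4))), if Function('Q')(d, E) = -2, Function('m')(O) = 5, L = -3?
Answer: -1098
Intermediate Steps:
Function('X')(g) = Mul(3, g) (Function('X')(g) = Add(Mul(2, g), g) = Mul(3, g))
Mul(183, Function('X')(Function('Q')(Function('m')(L), -4))) = Mul(183, Mul(3, -2)) = Mul(183, -6) = -1098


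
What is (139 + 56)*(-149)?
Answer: -29055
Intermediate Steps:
(139 + 56)*(-149) = 195*(-149) = -29055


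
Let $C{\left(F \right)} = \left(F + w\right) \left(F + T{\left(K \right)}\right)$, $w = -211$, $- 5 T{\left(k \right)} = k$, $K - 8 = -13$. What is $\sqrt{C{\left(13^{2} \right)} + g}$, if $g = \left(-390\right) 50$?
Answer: $12 i \sqrt{185} \approx 163.22 i$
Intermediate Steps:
$K = -5$ ($K = 8 - 13 = -5$)
$g = -19500$
$T{\left(k \right)} = - \frac{k}{5}$
$C{\left(F \right)} = \left(1 + F\right) \left(-211 + F\right)$ ($C{\left(F \right)} = \left(F - 211\right) \left(F - -1\right) = \left(-211 + F\right) \left(F + 1\right) = \left(-211 + F\right) \left(1 + F\right) = \left(1 + F\right) \left(-211 + F\right)$)
$\sqrt{C{\left(13^{2} \right)} + g} = \sqrt{\left(-211 + \left(13^{2}\right)^{2} - 210 \cdot 13^{2}\right) - 19500} = \sqrt{\left(-211 + 169^{2} - 35490\right) - 19500} = \sqrt{\left(-211 + 28561 - 35490\right) - 19500} = \sqrt{-7140 - 19500} = \sqrt{-26640} = 12 i \sqrt{185}$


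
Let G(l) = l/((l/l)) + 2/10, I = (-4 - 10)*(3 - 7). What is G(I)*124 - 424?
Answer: 32724/5 ≈ 6544.8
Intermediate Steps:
I = 56 (I = -14*(-4) = 56)
G(l) = ⅕ + l (G(l) = l/1 + 2*(⅒) = l*1 + ⅕ = l + ⅕ = ⅕ + l)
G(I)*124 - 424 = (⅕ + 56)*124 - 424 = (281/5)*124 - 424 = 34844/5 - 424 = 32724/5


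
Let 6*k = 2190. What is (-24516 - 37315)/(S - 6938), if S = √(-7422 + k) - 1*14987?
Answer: 1355644675/480712682 + 61831*I*√7057/480712682 ≈ 2.8201 + 0.010805*I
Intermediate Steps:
k = 365 (k = (⅙)*2190 = 365)
S = -14987 + I*√7057 (S = √(-7422 + 365) - 1*14987 = √(-7057) - 14987 = I*√7057 - 14987 = -14987 + I*√7057 ≈ -14987.0 + 84.006*I)
(-24516 - 37315)/(S - 6938) = (-24516 - 37315)/((-14987 + I*√7057) - 6938) = -61831/(-21925 + I*√7057)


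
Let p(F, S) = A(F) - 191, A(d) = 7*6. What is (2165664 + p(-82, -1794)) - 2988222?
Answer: -822707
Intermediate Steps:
A(d) = 42
p(F, S) = -149 (p(F, S) = 42 - 191 = -149)
(2165664 + p(-82, -1794)) - 2988222 = (2165664 - 149) - 2988222 = 2165515 - 2988222 = -822707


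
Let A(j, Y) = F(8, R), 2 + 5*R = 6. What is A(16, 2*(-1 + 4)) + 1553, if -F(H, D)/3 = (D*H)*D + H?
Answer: 37841/25 ≈ 1513.6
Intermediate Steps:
R = ⅘ (R = -⅖ + (⅕)*6 = -⅖ + 6/5 = ⅘ ≈ 0.80000)
F(H, D) = -3*H - 3*H*D² (F(H, D) = -3*((D*H)*D + H) = -3*(H*D² + H) = -3*(H + H*D²) = -3*H - 3*H*D²)
A(j, Y) = -984/25 (A(j, Y) = -3*8*(1 + (⅘)²) = -3*8*(1 + 16/25) = -3*8*41/25 = -984/25)
A(16, 2*(-1 + 4)) + 1553 = -984/25 + 1553 = 37841/25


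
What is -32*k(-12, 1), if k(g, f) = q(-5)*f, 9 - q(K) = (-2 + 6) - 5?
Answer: -320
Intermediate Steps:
q(K) = 10 (q(K) = 9 - ((-2 + 6) - 5) = 9 - (4 - 5) = 9 - 1*(-1) = 9 + 1 = 10)
k(g, f) = 10*f
-32*k(-12, 1) = -320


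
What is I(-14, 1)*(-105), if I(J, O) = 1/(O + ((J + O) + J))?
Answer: 105/26 ≈ 4.0385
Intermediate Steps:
I(J, O) = 1/(2*J + 2*O) (I(J, O) = 1/(O + (O + 2*J)) = 1/(2*J + 2*O))
I(-14, 1)*(-105) = (1/(2*(-14 + 1)))*(-105) = ((½)/(-13))*(-105) = ((½)*(-1/13))*(-105) = -1/26*(-105) = 105/26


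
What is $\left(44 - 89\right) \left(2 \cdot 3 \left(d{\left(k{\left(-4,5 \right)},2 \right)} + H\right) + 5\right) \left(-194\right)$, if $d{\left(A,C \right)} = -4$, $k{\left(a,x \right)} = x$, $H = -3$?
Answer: $-323010$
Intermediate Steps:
$\left(44 - 89\right) \left(2 \cdot 3 \left(d{\left(k{\left(-4,5 \right)},2 \right)} + H\right) + 5\right) \left(-194\right) = \left(44 - 89\right) \left(2 \cdot 3 \left(-4 - 3\right) + 5\right) \left(-194\right) = - 45 \left(2 \cdot 3 \left(-7\right) + 5\right) \left(-194\right) = - 45 \left(2 \left(-21\right) + 5\right) \left(-194\right) = - 45 \left(-42 + 5\right) \left(-194\right) = \left(-45\right) \left(-37\right) \left(-194\right) = 1665 \left(-194\right) = -323010$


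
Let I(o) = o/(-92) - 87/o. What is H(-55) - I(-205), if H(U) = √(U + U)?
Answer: -50029/18860 + I*√110 ≈ -2.6527 + 10.488*I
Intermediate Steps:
I(o) = -87/o - o/92 (I(o) = o*(-1/92) - 87/o = -o/92 - 87/o = -87/o - o/92)
H(U) = √2*√U (H(U) = √(2*U) = √2*√U)
H(-55) - I(-205) = √2*√(-55) - (-87/(-205) - 1/92*(-205)) = √2*(I*√55) - (-87*(-1/205) + 205/92) = I*√110 - (87/205 + 205/92) = I*√110 - 1*50029/18860 = I*√110 - 50029/18860 = -50029/18860 + I*√110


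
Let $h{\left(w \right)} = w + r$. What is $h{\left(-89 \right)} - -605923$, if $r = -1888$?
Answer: $603946$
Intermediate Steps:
$h{\left(w \right)} = -1888 + w$ ($h{\left(w \right)} = w - 1888 = -1888 + w$)
$h{\left(-89 \right)} - -605923 = \left(-1888 - 89\right) - -605923 = -1977 + 605923 = 603946$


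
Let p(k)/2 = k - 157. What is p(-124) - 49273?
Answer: -49835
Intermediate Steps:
p(k) = -314 + 2*k (p(k) = 2*(k - 157) = 2*(-157 + k) = -314 + 2*k)
p(-124) - 49273 = (-314 + 2*(-124)) - 49273 = (-314 - 248) - 49273 = -562 - 49273 = -49835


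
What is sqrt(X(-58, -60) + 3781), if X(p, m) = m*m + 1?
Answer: sqrt(7382) ≈ 85.919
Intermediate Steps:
X(p, m) = 1 + m**2 (X(p, m) = m**2 + 1 = 1 + m**2)
sqrt(X(-58, -60) + 3781) = sqrt((1 + (-60)**2) + 3781) = sqrt((1 + 3600) + 3781) = sqrt(3601 + 3781) = sqrt(7382)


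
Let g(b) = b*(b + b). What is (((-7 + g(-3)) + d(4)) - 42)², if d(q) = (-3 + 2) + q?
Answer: 784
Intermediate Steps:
g(b) = 2*b² (g(b) = b*(2*b) = 2*b²)
d(q) = -1 + q
(((-7 + g(-3)) + d(4)) - 42)² = (((-7 + 2*(-3)²) + (-1 + 4)) - 42)² = (((-7 + 2*9) + 3) - 42)² = (((-7 + 18) + 3) - 42)² = ((11 + 3) - 42)² = (14 - 42)² = (-28)² = 784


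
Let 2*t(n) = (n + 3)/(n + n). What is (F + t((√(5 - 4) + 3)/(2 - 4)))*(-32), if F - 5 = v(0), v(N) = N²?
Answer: -156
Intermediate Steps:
t(n) = (3 + n)/(4*n) (t(n) = ((n + 3)/(n + n))/2 = ((3 + n)/((2*n)))/2 = ((3 + n)*(1/(2*n)))/2 = ((3 + n)/(2*n))/2 = (3 + n)/(4*n))
F = 5 (F = 5 + 0² = 5 + 0 = 5)
(F + t((√(5 - 4) + 3)/(2 - 4)))*(-32) = (5 + (3 + (√(5 - 4) + 3)/(2 - 4))/(4*(((√(5 - 4) + 3)/(2 - 4)))))*(-32) = (5 + (3 + (√1 + 3)/(-2))/(4*(((√1 + 3)/(-2)))))*(-32) = (5 + (3 + (1 + 3)*(-½))/(4*(((1 + 3)*(-½)))))*(-32) = (5 + (3 + 4*(-½))/(4*((4*(-½)))))*(-32) = (5 + (¼)*(3 - 2)/(-2))*(-32) = (5 + (¼)*(-½)*1)*(-32) = (5 - ⅛)*(-32) = (39/8)*(-32) = -156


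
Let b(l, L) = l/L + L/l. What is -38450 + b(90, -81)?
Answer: -3460681/90 ≈ -38452.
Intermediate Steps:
b(l, L) = L/l + l/L
-38450 + b(90, -81) = -38450 + (-81/90 + 90/(-81)) = -38450 + (-81*1/90 + 90*(-1/81)) = -38450 + (-9/10 - 10/9) = -38450 - 181/90 = -3460681/90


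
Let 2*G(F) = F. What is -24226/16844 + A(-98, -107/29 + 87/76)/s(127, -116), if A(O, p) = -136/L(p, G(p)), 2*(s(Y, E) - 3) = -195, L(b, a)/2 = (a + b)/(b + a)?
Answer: -1143965/1591758 ≈ -0.71868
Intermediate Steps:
G(F) = F/2
L(b, a) = 2 (L(b, a) = 2*((a + b)/(b + a)) = 2*((a + b)/(a + b)) = 2*1 = 2)
s(Y, E) = -189/2 (s(Y, E) = 3 + (1/2)*(-195) = 3 - 195/2 = -189/2)
A(O, p) = -68 (A(O, p) = -136/2 = -136*1/2 = -68)
-24226/16844 + A(-98, -107/29 + 87/76)/s(127, -116) = -24226/16844 - 68/(-189/2) = -24226*1/16844 - 68*(-2/189) = -12113/8422 + 136/189 = -1143965/1591758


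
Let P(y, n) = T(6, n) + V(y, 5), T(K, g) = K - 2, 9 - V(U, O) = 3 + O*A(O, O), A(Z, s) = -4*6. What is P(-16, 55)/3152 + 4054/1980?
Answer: 1629451/780120 ≈ 2.0887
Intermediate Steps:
A(Z, s) = -24
V(U, O) = 6 + 24*O (V(U, O) = 9 - (3 + O*(-24)) = 9 - (3 - 24*O) = 9 + (-3 + 24*O) = 6 + 24*O)
T(K, g) = -2 + K
P(y, n) = 130 (P(y, n) = (-2 + 6) + (6 + 24*5) = 4 + (6 + 120) = 4 + 126 = 130)
P(-16, 55)/3152 + 4054/1980 = 130/3152 + 4054/1980 = 130*(1/3152) + 4054*(1/1980) = 65/1576 + 2027/990 = 1629451/780120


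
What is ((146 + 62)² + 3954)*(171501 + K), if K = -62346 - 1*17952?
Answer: 4306423254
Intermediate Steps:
K = -80298 (K = -62346 - 17952 = -80298)
((146 + 62)² + 3954)*(171501 + K) = ((146 + 62)² + 3954)*(171501 - 80298) = (208² + 3954)*91203 = (43264 + 3954)*91203 = 47218*91203 = 4306423254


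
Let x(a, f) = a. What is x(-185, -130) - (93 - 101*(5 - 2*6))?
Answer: -985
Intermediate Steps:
x(-185, -130) - (93 - 101*(5 - 2*6)) = -185 - (93 - 101*(5 - 2*6)) = -185 - (93 - 101*(5 - 12)) = -185 - (93 - 101*(-7)) = -185 - (93 + 707) = -185 - 1*800 = -185 - 800 = -985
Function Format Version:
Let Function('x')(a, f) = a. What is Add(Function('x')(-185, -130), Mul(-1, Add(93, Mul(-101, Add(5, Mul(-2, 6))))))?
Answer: -985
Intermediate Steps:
Add(Function('x')(-185, -130), Mul(-1, Add(93, Mul(-101, Add(5, Mul(-2, 6)))))) = Add(-185, Mul(-1, Add(93, Mul(-101, Add(5, Mul(-2, 6)))))) = Add(-185, Mul(-1, Add(93, Mul(-101, Add(5, -12))))) = Add(-185, Mul(-1, Add(93, Mul(-101, -7)))) = Add(-185, Mul(-1, Add(93, 707))) = Add(-185, Mul(-1, 800)) = Add(-185, -800) = -985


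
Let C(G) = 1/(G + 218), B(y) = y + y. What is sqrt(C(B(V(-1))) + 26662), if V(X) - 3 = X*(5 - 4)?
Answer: sqrt(1314010230)/222 ≈ 163.29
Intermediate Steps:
V(X) = 3 + X (V(X) = 3 + X*(5 - 4) = 3 + X*1 = 3 + X)
B(y) = 2*y
C(G) = 1/(218 + G)
sqrt(C(B(V(-1))) + 26662) = sqrt(1/(218 + 2*(3 - 1)) + 26662) = sqrt(1/(218 + 2*2) + 26662) = sqrt(1/(218 + 4) + 26662) = sqrt(1/222 + 26662) = sqrt(5918965/222) = sqrt(1314010230)/222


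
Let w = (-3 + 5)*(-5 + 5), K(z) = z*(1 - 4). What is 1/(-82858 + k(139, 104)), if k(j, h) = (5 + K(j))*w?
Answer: -1/82858 ≈ -1.2069e-5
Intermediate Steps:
K(z) = -3*z (K(z) = z*(-3) = -3*z)
w = 0 (w = 2*0 = 0)
k(j, h) = 0 (k(j, h) = (5 - 3*j)*0 = 0)
1/(-82858 + k(139, 104)) = 1/(-82858 + 0) = 1/(-82858) = -1/82858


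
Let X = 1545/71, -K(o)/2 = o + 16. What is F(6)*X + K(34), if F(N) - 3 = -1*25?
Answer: -41090/71 ≈ -578.73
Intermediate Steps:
K(o) = -32 - 2*o (K(o) = -2*(o + 16) = -2*(16 + o) = -32 - 2*o)
X = 1545/71 (X = 1545*(1/71) = 1545/71 ≈ 21.761)
F(N) = -22 (F(N) = 3 - 1*25 = 3 - 25 = -22)
F(6)*X + K(34) = -22*1545/71 + (-32 - 2*34) = -33990/71 + (-32 - 68) = -33990/71 - 100 = -41090/71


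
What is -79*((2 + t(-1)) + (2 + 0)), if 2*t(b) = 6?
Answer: -553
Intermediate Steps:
t(b) = 3 (t(b) = (½)*6 = 3)
-79*((2 + t(-1)) + (2 + 0)) = -79*((2 + 3) + (2 + 0)) = -79*(5 + 2) = -79*7 = -553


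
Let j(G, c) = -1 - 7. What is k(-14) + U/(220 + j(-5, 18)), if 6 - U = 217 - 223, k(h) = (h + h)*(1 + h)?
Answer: 19295/53 ≈ 364.06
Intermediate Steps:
j(G, c) = -8
k(h) = 2*h*(1 + h) (k(h) = (2*h)*(1 + h) = 2*h*(1 + h))
U = 12 (U = 6 - (217 - 223) = 6 - 1*(-6) = 6 + 6 = 12)
k(-14) + U/(220 + j(-5, 18)) = 2*(-14)*(1 - 14) + 12/(220 - 8) = 2*(-14)*(-13) + 12/212 = 364 + (1/212)*12 = 364 + 3/53 = 19295/53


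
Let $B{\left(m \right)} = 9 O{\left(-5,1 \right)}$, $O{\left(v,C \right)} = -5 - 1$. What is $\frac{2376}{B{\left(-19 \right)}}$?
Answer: $-44$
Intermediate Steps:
$O{\left(v,C \right)} = -6$ ($O{\left(v,C \right)} = -5 - 1 = -6$)
$B{\left(m \right)} = -54$ ($B{\left(m \right)} = 9 \left(-6\right) = -54$)
$\frac{2376}{B{\left(-19 \right)}} = \frac{2376}{-54} = 2376 \left(- \frac{1}{54}\right) = -44$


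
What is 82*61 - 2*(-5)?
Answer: 5012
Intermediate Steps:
82*61 - 2*(-5) = 5002 + 10 = 5012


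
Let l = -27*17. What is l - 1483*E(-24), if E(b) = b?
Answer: 35133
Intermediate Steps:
l = -459
l - 1483*E(-24) = -459 - 1483*(-24) = -459 + 35592 = 35133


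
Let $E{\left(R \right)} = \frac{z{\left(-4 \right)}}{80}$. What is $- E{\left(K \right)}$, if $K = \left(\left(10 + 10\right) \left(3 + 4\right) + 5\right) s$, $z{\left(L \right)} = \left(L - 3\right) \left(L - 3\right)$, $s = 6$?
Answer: $- \frac{49}{80} \approx -0.6125$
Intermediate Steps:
$z{\left(L \right)} = \left(-3 + L\right)^{2}$ ($z{\left(L \right)} = \left(-3 + L\right) \left(-3 + L\right) = \left(-3 + L\right)^{2}$)
$K = 870$ ($K = \left(\left(10 + 10\right) \left(3 + 4\right) + 5\right) 6 = \left(20 \cdot 7 + 5\right) 6 = \left(140 + 5\right) 6 = 145 \cdot 6 = 870$)
$E{\left(R \right)} = \frac{49}{80}$ ($E{\left(R \right)} = \frac{\left(-3 - 4\right)^{2}}{80} = \left(-7\right)^{2} \cdot \frac{1}{80} = 49 \cdot \frac{1}{80} = \frac{49}{80}$)
$- E{\left(K \right)} = \left(-1\right) \frac{49}{80} = - \frac{49}{80}$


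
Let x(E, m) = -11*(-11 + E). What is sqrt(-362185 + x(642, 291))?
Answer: 3*I*sqrt(41014) ≈ 607.56*I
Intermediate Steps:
x(E, m) = 121 - 11*E
sqrt(-362185 + x(642, 291)) = sqrt(-362185 + (121 - 11*642)) = sqrt(-362185 + (121 - 7062)) = sqrt(-362185 - 6941) = sqrt(-369126) = 3*I*sqrt(41014)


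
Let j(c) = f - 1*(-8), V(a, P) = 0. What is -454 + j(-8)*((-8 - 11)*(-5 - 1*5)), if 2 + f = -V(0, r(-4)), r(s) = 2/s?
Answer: 686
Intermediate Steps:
f = -2 (f = -2 - 1*0 = -2 + 0 = -2)
j(c) = 6 (j(c) = -2 - 1*(-8) = -2 + 8 = 6)
-454 + j(-8)*((-8 - 11)*(-5 - 1*5)) = -454 + 6*((-8 - 11)*(-5 - 1*5)) = -454 + 6*(-19*(-5 - 5)) = -454 + 6*(-19*(-10)) = -454 + 6*190 = -454 + 1140 = 686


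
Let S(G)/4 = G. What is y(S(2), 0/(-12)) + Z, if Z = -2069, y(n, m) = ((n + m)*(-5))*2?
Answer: -2149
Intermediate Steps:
S(G) = 4*G
y(n, m) = -10*m - 10*n (y(n, m) = ((m + n)*(-5))*2 = (-5*m - 5*n)*2 = -10*m - 10*n)
y(S(2), 0/(-12)) + Z = (-10*0/(-12) - 40*2) - 2069 = (-(-5)*0/6 - 10*8) - 2069 = (-10*0 - 80) - 2069 = (0 - 80) - 2069 = -80 - 2069 = -2149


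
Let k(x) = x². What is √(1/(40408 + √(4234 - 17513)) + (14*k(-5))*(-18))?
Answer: √((-254570399 - 44100*I*√271)/(40408 + 7*I*√271)) ≈ 0.e-10 - 79.373*I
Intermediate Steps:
√(1/(40408 + √(4234 - 17513)) + (14*k(-5))*(-18)) = √(1/(40408 + √(4234 - 17513)) + (14*(-5)²)*(-18)) = √(1/(40408 + √(-13279)) + (14*25)*(-18)) = √(1/(40408 + 7*I*√271) + 350*(-18)) = √(1/(40408 + 7*I*√271) - 6300) = √(-6300 + 1/(40408 + 7*I*√271))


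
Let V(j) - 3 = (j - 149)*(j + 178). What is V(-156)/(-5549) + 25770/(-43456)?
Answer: 74230831/120568672 ≈ 0.61567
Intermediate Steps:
V(j) = 3 + (-149 + j)*(178 + j) (V(j) = 3 + (j - 149)*(j + 178) = 3 + (-149 + j)*(178 + j))
V(-156)/(-5549) + 25770/(-43456) = (-26519 + (-156)² + 29*(-156))/(-5549) + 25770/(-43456) = (-26519 + 24336 - 4524)*(-1/5549) + 25770*(-1/43456) = -6707*(-1/5549) - 12885/21728 = 6707/5549 - 12885/21728 = 74230831/120568672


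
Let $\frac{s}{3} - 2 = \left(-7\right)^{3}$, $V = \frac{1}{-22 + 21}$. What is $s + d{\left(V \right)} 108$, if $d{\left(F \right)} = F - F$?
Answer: $-1023$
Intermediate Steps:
$V = -1$ ($V = \frac{1}{-1} = -1$)
$s = -1023$ ($s = 6 + 3 \left(-7\right)^{3} = 6 + 3 \left(-343\right) = 6 - 1029 = -1023$)
$d{\left(F \right)} = 0$
$s + d{\left(V \right)} 108 = -1023 + 0 \cdot 108 = -1023 + 0 = -1023$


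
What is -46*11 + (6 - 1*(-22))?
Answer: -478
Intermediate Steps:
-46*11 + (6 - 1*(-22)) = -506 + (6 + 22) = -506 + 28 = -478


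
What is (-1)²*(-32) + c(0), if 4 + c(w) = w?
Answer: -36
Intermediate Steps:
c(w) = -4 + w
(-1)²*(-32) + c(0) = (-1)²*(-32) + (-4 + 0) = 1*(-32) - 4 = -32 - 4 = -36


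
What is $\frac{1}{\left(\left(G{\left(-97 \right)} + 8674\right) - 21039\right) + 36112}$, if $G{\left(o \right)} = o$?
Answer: $\frac{1}{23650} \approx 4.2283 \cdot 10^{-5}$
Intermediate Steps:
$\frac{1}{\left(\left(G{\left(-97 \right)} + 8674\right) - 21039\right) + 36112} = \frac{1}{\left(\left(-97 + 8674\right) - 21039\right) + 36112} = \frac{1}{\left(8577 - 21039\right) + 36112} = \frac{1}{-12462 + 36112} = \frac{1}{23650}$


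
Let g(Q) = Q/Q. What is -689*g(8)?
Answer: -689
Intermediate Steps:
g(Q) = 1
-689*g(8) = -689*1 = -689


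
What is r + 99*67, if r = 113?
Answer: 6746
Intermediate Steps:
r + 99*67 = 113 + 99*67 = 113 + 6633 = 6746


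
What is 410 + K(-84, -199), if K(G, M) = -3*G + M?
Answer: 463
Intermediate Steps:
K(G, M) = M - 3*G
410 + K(-84, -199) = 410 + (-199 - 3*(-84)) = 410 + (-199 + 252) = 410 + 53 = 463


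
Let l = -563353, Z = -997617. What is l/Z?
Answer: 563353/997617 ≈ 0.56470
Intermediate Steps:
l/Z = -563353/(-997617) = -563353*(-1/997617) = 563353/997617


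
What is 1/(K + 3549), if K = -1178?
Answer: 1/2371 ≈ 0.00042176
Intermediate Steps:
1/(K + 3549) = 1/(-1178 + 3549) = 1/2371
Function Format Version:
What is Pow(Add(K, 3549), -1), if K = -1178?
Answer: Rational(1, 2371) ≈ 0.00042176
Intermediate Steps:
Pow(Add(K, 3549), -1) = Pow(Add(-1178, 3549), -1) = Pow(2371, -1) = Rational(1, 2371)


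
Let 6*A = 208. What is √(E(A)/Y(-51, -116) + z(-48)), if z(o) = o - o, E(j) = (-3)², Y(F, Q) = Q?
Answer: 3*I*√29/58 ≈ 0.27854*I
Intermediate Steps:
A = 104/3 (A = (⅙)*208 = 104/3 ≈ 34.667)
E(j) = 9
z(o) = 0
√(E(A)/Y(-51, -116) + z(-48)) = √(9/(-116) + 0) = √(9*(-1/116) + 0) = √(-9/116 + 0) = √(-9/116) = 3*I*√29/58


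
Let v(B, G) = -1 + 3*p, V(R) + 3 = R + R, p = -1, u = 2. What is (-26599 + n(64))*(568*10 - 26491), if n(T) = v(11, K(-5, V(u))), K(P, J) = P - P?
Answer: 553635033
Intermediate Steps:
V(R) = -3 + 2*R (V(R) = -3 + (R + R) = -3 + 2*R)
K(P, J) = 0
v(B, G) = -4 (v(B, G) = -1 + 3*(-1) = -1 - 3 = -4)
n(T) = -4
(-26599 + n(64))*(568*10 - 26491) = (-26599 - 4)*(568*10 - 26491) = -26603*(5680 - 26491) = -26603*(-20811) = 553635033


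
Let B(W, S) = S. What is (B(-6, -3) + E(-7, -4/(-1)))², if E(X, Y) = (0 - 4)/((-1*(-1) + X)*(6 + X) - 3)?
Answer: 169/9 ≈ 18.778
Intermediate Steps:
E(X, Y) = -4/(-3 + (1 + X)*(6 + X)) (E(X, Y) = -4/((1 + X)*(6 + X) - 3) = -4/(-3 + (1 + X)*(6 + X)))
(B(-6, -3) + E(-7, -4/(-1)))² = (-3 - 4/(3 + (-7)² + 7*(-7)))² = (-3 - 4/(3 + 49 - 49))² = (-3 - 4/3)² = (-13/3)² = 169/9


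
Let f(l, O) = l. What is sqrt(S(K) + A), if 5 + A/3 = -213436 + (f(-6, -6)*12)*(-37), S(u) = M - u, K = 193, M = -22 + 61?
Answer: I*sqrt(632485) ≈ 795.29*I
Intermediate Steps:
M = 39
S(u) = 39 - u
A = -632331 (A = -15 + 3*(-213436 - 6*12*(-37)) = -15 + 3*(-213436 - 72*(-37)) = -15 + 3*(-213436 + 2664) = -15 + 3*(-210772) = -15 - 632316 = -632331)
sqrt(S(K) + A) = sqrt((39 - 1*193) - 632331) = sqrt((39 - 193) - 632331) = sqrt(-154 - 632331) = sqrt(-632485) = I*sqrt(632485)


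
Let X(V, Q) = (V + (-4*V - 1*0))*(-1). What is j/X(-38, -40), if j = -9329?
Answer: 491/6 ≈ 81.833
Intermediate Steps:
X(V, Q) = 3*V (X(V, Q) = (V + (-4*V + 0))*(-1) = (V - 4*V)*(-1) = -3*V*(-1) = 3*V)
j/X(-38, -40) = -9329/(3*(-38)) = -9329/(-114) = -9329*(-1/114) = 491/6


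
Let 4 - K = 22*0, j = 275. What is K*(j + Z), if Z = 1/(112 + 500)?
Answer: 168301/153 ≈ 1100.0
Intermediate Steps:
Z = 1/612 ≈ 0.0016340
K = 4 (K = 4 - 22*0 = 4 - 1*0 = 4 + 0 = 4)
K*(j + Z) = 4*(275 + 1/612) = 4*(168301/612) = 168301/153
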